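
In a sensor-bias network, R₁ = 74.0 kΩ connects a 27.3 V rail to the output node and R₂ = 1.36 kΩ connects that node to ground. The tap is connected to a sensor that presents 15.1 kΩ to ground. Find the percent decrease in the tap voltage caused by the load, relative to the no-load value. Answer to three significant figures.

Unloaded V = 27.3 × 1.36/75.36 = 0.49268 V.
Loaded: R₂‖R_L = 1.248 kΩ, giving V = 27.3 × 1.248/75.25 = 0.45264 V.
Drop = (0.49268 − 0.45264) / 0.49268 = 8.13 %.

8.13 %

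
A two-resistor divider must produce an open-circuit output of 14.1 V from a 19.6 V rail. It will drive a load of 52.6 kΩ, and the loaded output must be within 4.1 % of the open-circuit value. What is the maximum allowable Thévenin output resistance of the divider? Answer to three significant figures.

R_th ≤ 2.25 kΩ

Loading drop = R_th/(R_th + R_L) ≤ 0.0410, so R_th ≤ R_L · ε/(1−ε) = 52.6 kΩ × 0.0410/0.9590 = 2.25 kΩ.
(Any R1, R2 with R2/(R1+R2) = 0.719 and R1‖R2 ≤ 2.25 kΩ will meet the spec.)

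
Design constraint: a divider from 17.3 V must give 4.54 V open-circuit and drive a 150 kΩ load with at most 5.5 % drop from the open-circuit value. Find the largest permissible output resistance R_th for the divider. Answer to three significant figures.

Loading drop = R_th/(R_th + R_L) ≤ 0.0550, so R_th ≤ R_L · ε/(1−ε) = 150 kΩ × 0.0550/0.9450 = 8.73 kΩ.

R_th ≤ 8.73 kΩ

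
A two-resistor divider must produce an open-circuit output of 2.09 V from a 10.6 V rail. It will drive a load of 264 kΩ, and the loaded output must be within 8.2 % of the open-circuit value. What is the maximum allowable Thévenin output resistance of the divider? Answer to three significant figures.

Loading drop = R_th/(R_th + R_L) ≤ 0.0820, so R_th ≤ R_L · ε/(1−ε) = 264 kΩ × 0.0820/0.9180 = 23.6 kΩ.

R_th ≤ 23.6 kΩ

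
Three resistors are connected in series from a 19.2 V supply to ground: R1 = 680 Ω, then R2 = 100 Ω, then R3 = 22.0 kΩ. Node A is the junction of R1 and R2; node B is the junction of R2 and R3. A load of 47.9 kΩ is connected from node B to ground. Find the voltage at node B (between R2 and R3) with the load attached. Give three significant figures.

V ≈ 18.3 V

At node B, R3 is in parallel with the load: R3‖R_L = 15080 Ω.
Below node A the resistance is R2 + (R3‖R_L) = 15180 Ω, so V_A = 19.2 × 15180/15860 = 18.38 V.
Then V_B = V_A × (R3‖R_L)/(R2 + R3‖R_L) = 18.38 × 15080/15180 = 18.3 V.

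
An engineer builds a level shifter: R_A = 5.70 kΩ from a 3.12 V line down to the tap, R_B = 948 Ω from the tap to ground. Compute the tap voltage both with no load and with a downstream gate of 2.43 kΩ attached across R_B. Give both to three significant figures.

Unloaded: 0.445 V; loaded: 0.333 V

Open-circuit: V = 3.12 × 948/(5700 + 948) = 0.445 V.
With the load, R_B becomes R_B‖R_L = 682.0 Ω, so V = 3.12 × 682.0/6382 = 0.333 V.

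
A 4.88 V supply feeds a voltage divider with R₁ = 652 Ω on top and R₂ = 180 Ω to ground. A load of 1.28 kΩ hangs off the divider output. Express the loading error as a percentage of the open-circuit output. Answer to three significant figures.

9.93 %

The divider's output (Thévenin) resistance is R₁‖R₂ = 141.1 Ω.
Fractional drop under load = R_th/(R_th + R_L) = 141.1 / (141.1 + 1280) = 0.09926.
So the output falls by 9.93 %.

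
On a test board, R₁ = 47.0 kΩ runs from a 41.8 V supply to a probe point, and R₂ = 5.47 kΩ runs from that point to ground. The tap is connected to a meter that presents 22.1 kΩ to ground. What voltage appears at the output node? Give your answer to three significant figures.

The load sits in parallel with R₂: R₂‖R_L = (5.47 × 22.1) / (5.47 + 22.1) = 4.385 kΩ.
V_out = 41.8 × 4.385 / (47.0 + 4.385) = 41.8 × 4.385/51.38 = 3.57 V.

V_out ≈ 3.57 V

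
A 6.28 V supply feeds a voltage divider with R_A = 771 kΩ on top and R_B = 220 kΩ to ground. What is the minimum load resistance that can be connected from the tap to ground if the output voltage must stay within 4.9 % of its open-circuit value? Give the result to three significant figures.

Output resistance R_th = R_A‖R_B = (771 × 220)/991.0 = 171.2 kΩ.
The fractional drop is R_th/(R_th + R_L); requiring this ≤ 0.0490 gives R_L ≥ R_th(1/0.0490 − 1) = 171.2 × 19.41 = 3.32 MΩ.

R_L(min) ≈ 3.32 MΩ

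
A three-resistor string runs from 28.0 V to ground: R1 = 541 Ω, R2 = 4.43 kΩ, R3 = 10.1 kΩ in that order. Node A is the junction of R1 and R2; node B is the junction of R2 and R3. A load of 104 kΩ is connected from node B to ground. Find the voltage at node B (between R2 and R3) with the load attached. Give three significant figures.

At node B, R3 is in parallel with the load: R3‖R_L = 9206 Ω.
Below node A the resistance is R2 + (R3‖R_L) = 13640 Ω, so V_A = 28.0 × 13640/14180 = 26.93 V.
Then V_B = V_A × (R3‖R_L)/(R2 + R3‖R_L) = 26.93 × 9206/13640 = 18.2 V.

V ≈ 18.2 V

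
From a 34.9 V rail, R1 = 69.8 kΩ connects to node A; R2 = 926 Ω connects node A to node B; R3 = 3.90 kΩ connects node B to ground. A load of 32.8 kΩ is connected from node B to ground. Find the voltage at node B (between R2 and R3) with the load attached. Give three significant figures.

V ≈ 1.64 V

At node B, R3 is in parallel with the load: R3‖R_L = 3486 Ω.
Below node A the resistance is R2 + (R3‖R_L) = 4412 Ω, so V_A = 34.9 × 4412/74210 = 2.075 V.
Then V_B = V_A × (R3‖R_L)/(R2 + R3‖R_L) = 2.075 × 3486/4412 = 1.64 V.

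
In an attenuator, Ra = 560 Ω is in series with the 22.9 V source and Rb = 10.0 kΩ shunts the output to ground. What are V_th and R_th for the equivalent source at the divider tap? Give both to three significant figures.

V_th is the open-circuit tap voltage: 22.9 × 10000/(560 + 10000) = 21.7 V.
With the supply zeroed, Ra and Rb appear in parallel from the tap: R_th = Ra‖Rb = (560 × 10000)/10560 = 530 Ω.

V_th = 21.7 V, R_th = 530 Ω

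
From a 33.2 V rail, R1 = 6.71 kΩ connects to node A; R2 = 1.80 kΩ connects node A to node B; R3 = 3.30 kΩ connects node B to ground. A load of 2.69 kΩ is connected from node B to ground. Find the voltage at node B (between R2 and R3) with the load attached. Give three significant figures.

At node B, R3 is in parallel with the load: R3‖R_L = 1.482 kΩ.
Below node A the resistance is R2 + (R3‖R_L) = 3.282 kΩ, so V_A = 33.2 × 3.282/9.992 = 10.90 V.
Then V_B = V_A × (R3‖R_L)/(R2 + R3‖R_L) = 10.90 × 1.482/3.282 = 4.92 V.

V ≈ 4.92 V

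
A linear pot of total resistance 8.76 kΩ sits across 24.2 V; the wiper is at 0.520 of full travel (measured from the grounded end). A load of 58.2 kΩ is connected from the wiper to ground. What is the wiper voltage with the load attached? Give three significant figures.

The wiper splits the pot into (1−α)R = 4.205 kΩ above and αR = 4.555 kΩ below.
Lower section ‖ load = 4.225 kΩ.
V_wiper = 24.2 × 4.225/(4.205 + 4.225) = 12.1 V.

V ≈ 12.1 V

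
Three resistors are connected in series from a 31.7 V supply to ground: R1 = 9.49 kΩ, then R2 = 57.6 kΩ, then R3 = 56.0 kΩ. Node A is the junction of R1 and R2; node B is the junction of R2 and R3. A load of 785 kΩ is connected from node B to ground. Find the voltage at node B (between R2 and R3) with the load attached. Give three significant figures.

V ≈ 13.9 V

At node B, R3 is in parallel with the load: R3‖R_L = 52.27 kΩ.
Below node A the resistance is R2 + (R3‖R_L) = 109.9 kΩ, so V_A = 31.7 × 109.9/119.4 = 29.18 V.
Then V_B = V_A × (R3‖R_L)/(R2 + R3‖R_L) = 29.18 × 52.27/109.9 = 13.9 V.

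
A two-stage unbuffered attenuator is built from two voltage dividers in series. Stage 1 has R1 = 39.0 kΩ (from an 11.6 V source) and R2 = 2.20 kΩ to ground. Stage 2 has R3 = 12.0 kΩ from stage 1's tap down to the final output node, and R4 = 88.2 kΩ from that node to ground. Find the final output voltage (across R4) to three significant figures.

Stage 2 presents R3+R4 = 100.2 kΩ as a load on stage 1's tap.
Stage 1's lower leg becomes R2‖(R3+R4) = 2.153 kΩ, so V_mid = 11.6 × 2.153/41.15 = 0.6068 V.
Stage 2 is itself unloaded: V_out = V_mid × R4/(R3+R4) = 0.6068 × 88.2/100.2 = 0.534 V.

V_out ≈ 0.534 V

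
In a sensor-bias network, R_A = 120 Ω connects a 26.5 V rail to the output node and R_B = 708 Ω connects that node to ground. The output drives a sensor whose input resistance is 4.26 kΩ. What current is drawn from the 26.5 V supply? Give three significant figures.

I ≈ 36.4 mA

R_B‖R_L = 607.1 Ω, so the source sees R_A + R_B‖R_L = 727.1 Ω.
I = 26.5 V / 727.1 Ω = 36.4 mA.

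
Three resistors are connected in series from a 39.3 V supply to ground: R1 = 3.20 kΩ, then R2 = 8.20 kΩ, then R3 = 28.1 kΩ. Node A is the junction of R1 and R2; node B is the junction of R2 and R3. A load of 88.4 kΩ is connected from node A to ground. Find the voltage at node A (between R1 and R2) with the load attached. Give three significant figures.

Below node A the series string R2+R3 = 36.30 kΩ sits in parallel with the 88.4 kΩ load: 25.73 kΩ.
V_A = 39.3 × 25.73/(3.20 + 25.73) = 35.0 V.

V ≈ 35.0 V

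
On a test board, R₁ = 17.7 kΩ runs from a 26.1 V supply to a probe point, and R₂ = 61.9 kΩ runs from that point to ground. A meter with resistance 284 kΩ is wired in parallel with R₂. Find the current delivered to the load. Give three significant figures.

I_L ≈ 0.0682 mA

R₂‖R_L = 50.82 kΩ; V_out = 26.1 × 50.82/68.52 = 19.36 V.
I_L = V_out / R_L = 19.36 / 284 kΩ = 0.0682 mA.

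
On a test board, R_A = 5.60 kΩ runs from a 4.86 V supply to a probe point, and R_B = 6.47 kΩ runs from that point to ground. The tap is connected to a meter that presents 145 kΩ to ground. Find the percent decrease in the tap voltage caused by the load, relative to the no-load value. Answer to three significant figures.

The divider's output (Thévenin) resistance is R_A‖R_B = 3.002 kΩ.
Fractional drop under load = R_th/(R_th + R_L) = 3.002 / (3.002 + 145) = 0.02028.
So the output falls by 2.03 %.

2.03 %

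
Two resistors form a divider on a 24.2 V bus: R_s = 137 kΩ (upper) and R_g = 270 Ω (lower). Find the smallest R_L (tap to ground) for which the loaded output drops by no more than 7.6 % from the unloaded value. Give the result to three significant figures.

Output resistance R_th = R_s‖R_g = (137000 × 270)/137300 = 269.5 Ω.
The fractional drop is R_th/(R_th + R_L); requiring this ≤ 0.0760 gives R_L ≥ R_th(1/0.0760 − 1) = 269.5 × 12.16 = 3.28 kΩ.

R_L(min) ≈ 3.28 kΩ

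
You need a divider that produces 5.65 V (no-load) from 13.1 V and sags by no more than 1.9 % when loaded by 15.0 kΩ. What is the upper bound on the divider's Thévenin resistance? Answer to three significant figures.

R_th ≤ 291 Ω

Loading drop = R_th/(R_th + R_L) ≤ 0.0190, so R_th ≤ R_L · ε/(1−ε) = 15.0 kΩ × 0.0190/0.9810 = 291 Ω.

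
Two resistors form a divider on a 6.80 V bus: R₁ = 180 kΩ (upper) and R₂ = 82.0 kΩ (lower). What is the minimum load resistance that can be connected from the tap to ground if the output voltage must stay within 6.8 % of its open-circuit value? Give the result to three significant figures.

Output resistance R_th = R₁‖R₂ = (180 × 82.0)/262.0 = 56.34 kΩ.
The fractional drop is R_th/(R_th + R_L); requiring this ≤ 0.0680 gives R_L ≥ R_th(1/0.0680 − 1) = 56.34 × 13.71 = 772 kΩ.

R_L(min) ≈ 772 kΩ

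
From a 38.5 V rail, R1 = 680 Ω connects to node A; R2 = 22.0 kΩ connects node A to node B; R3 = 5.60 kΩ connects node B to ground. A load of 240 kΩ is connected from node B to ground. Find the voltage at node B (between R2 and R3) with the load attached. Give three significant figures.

V ≈ 7.48 V

At node B, R3 is in parallel with the load: R3‖R_L = 5472 Ω.
Below node A the resistance is R2 + (R3‖R_L) = 27470 Ω, so V_A = 38.5 × 27470/28150 = 37.57 V.
Then V_B = V_A × (R3‖R_L)/(R2 + R3‖R_L) = 37.57 × 5472/27470 = 7.48 V.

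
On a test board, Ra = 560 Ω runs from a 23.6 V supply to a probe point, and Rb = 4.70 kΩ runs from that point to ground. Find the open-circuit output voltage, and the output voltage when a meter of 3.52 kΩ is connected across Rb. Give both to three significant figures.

Open-circuit: V = 23.6 × 4700/(560 + 4700) = 21.1 V.
With the load, Rb becomes Rb‖R_L = 2013 Ω, so V = 23.6 × 2013/2573 = 18.5 V.

Unloaded: 21.1 V; loaded: 18.5 V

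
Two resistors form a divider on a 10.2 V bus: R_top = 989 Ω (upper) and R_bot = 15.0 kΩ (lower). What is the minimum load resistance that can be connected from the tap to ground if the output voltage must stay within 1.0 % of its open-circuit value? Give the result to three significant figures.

Output resistance R_th = R_top‖R_bot = (989 × 15000)/15990 = 927.8 Ω.
The fractional drop is R_th/(R_th + R_L); requiring this ≤ 0.0100 gives R_L ≥ R_th(1/0.0100 − 1) = 927.8 × 99.00 = 91.9 kΩ.

R_L(min) ≈ 91.9 kΩ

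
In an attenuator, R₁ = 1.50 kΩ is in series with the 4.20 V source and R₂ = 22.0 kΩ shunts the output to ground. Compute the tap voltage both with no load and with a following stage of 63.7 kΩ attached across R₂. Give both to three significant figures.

Open-circuit: V = 4.20 × 22.0/(1.50 + 22.0) = 3.93 V.
With the load, R₂ becomes R₂‖R_L = 16.35 kΩ, so V = 4.20 × 16.35/17.85 = 3.85 V.

Unloaded: 3.93 V; loaded: 3.85 V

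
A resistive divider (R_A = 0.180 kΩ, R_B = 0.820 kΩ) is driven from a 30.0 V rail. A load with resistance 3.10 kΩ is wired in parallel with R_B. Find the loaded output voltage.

The load sits in parallel with R_B: R_B‖R_L = (820 × 3100) / (820 + 3100) = 648.5 Ω.
V_out = 30.0 × 648.5 / (180 + 648.5) = 30.0 × 648.5/828.5 = 23.5 V.

V_out ≈ 23.5 V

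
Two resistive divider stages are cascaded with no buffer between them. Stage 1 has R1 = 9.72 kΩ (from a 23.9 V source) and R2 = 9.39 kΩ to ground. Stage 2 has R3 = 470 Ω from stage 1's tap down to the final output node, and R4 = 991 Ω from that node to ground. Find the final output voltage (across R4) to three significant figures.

V_out ≈ 1.87 V

Stage 2 presents R3+R4 = 1461 Ω as a load on stage 1's tap.
Stage 1's lower leg becomes R2‖(R3+R4) = 1264 Ω, so V_mid = 23.9 × 1264/10980 = 2.751 V.
Stage 2 is itself unloaded: V_out = V_mid × R4/(R3+R4) = 2.751 × 991/1461 = 1.87 V.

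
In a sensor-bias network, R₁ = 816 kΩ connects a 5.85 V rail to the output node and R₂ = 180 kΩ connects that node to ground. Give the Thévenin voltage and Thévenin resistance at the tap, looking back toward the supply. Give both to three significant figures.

V_th = 1.06 V, R_th = 147 kΩ

V_th is the open-circuit tap voltage: 5.85 × 180/(816 + 180) = 1.06 V.
With the supply zeroed, R₁ and R₂ appear in parallel from the tap: R_th = R₁‖R₂ = (816 × 180)/996.0 = 147 kΩ.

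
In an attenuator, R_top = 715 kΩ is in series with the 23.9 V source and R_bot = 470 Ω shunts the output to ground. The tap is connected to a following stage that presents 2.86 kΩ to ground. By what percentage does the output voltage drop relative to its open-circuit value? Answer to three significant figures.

14.1 %

The divider's output (Thévenin) resistance is R_top‖R_bot = 469.7 Ω.
Fractional drop under load = R_th/(R_th + R_L) = 469.7 / (469.7 + 2860) = 0.1411.
So the output falls by 14.1 %.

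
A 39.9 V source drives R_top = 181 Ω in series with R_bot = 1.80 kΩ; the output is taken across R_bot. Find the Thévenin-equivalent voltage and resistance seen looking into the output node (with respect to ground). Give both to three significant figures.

V_th = 36.3 V, R_th = 164 Ω

V_th is the open-circuit tap voltage: 39.9 × 1800/(181 + 1800) = 36.3 V.
With the supply zeroed, R_top and R_bot appear in parallel from the tap: R_th = R_top‖R_bot = (181 × 1800)/1981 = 164 Ω.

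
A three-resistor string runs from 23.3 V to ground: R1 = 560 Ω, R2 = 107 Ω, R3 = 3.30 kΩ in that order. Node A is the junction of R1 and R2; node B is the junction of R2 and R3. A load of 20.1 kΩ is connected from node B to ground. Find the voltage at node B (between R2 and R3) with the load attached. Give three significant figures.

V ≈ 18.9 V

At node B, R3 is in parallel with the load: R3‖R_L = 2835 Ω.
Below node A the resistance is R2 + (R3‖R_L) = 2942 Ω, so V_A = 23.3 × 2942/3502 = 19.57 V.
Then V_B = V_A × (R3‖R_L)/(R2 + R3‖R_L) = 19.57 × 2835/2942 = 18.9 V.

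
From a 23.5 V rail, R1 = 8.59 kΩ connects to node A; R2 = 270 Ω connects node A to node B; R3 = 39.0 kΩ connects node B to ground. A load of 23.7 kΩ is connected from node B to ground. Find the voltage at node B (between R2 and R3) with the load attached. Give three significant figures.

At node B, R3 is in parallel with the load: R3‖R_L = 14740 Ω.
Below node A the resistance is R2 + (R3‖R_L) = 15010 Ω, so V_A = 23.5 × 15010/23600 = 14.95 V.
Then V_B = V_A × (R3‖R_L)/(R2 + R3‖R_L) = 14.95 × 14740/15010 = 14.7 V.

V ≈ 14.7 V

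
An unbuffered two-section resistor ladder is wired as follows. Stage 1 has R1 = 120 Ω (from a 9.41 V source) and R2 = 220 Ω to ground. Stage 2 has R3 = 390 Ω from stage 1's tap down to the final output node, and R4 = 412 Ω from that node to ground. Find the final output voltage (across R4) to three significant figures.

Stage 2 presents R3+R4 = 802.0 Ω as a load on stage 1's tap.
Stage 1's lower leg becomes R2‖(R3+R4) = 172.6 Ω, so V_mid = 9.41 × 172.6/292.6 = 5.551 V.
Stage 2 is itself unloaded: V_out = V_mid × R4/(R3+R4) = 5.551 × 412/802.0 = 2.85 V.

V_out ≈ 2.85 V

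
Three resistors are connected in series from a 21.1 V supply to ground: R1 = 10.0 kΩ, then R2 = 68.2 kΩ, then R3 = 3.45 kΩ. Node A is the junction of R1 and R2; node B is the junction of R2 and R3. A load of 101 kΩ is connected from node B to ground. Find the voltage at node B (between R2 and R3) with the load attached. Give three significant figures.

At node B, R3 is in parallel with the load: R3‖R_L = 3.336 kΩ.
Below node A the resistance is R2 + (R3‖R_L) = 71.54 kΩ, so V_A = 21.1 × 71.54/81.54 = 18.51 V.
Then V_B = V_A × (R3‖R_L)/(R2 + R3‖R_L) = 18.51 × 3.336/71.54 = 0.863 V.

V ≈ 0.863 V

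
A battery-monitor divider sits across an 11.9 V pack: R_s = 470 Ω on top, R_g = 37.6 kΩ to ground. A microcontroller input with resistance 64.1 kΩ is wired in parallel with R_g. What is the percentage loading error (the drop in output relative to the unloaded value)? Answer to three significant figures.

The divider's output (Thévenin) resistance is R_s‖R_g = 464.2 Ω.
Fractional drop under load = R_th/(R_th + R_L) = 464.2 / (464.2 + 64100) = 0.007190.
So the output falls by 0.719 %.

0.719 %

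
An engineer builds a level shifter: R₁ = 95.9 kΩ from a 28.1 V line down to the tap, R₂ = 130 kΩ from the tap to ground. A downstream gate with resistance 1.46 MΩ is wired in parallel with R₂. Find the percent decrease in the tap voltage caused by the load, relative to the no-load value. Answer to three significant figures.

The divider's output (Thévenin) resistance is R₁‖R₂ = 55.19 kΩ.
Fractional drop under load = R_th/(R_th + R_L) = 55.19 / (55.19 + 1460) = 0.03642.
So the output falls by 3.64 %.

3.64 %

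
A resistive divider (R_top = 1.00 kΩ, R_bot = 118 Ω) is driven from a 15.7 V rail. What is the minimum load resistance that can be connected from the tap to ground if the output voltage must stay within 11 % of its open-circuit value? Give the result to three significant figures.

R_L(min) ≈ 854 Ω

Output resistance R_th = R_top‖R_bot = (1000 × 118)/1118 = 105.5 Ω.
The fractional drop is R_th/(R_th + R_L); requiring this ≤ 0.110 gives R_L ≥ R_th(1/0.110 − 1) = 105.5 × 8.091 = 854 Ω.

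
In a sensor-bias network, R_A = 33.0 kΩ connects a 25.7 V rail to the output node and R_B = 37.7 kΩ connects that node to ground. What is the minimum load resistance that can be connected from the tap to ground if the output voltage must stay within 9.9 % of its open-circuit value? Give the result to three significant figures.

Output resistance R_th = R_A‖R_B = (33.0 × 37.7)/70.70 = 17.60 kΩ.
The fractional drop is R_th/(R_th + R_L); requiring this ≤ 0.0990 gives R_L ≥ R_th(1/0.0990 − 1) = 17.60 × 9.101 = 160 kΩ.

R_L(min) ≈ 160 kΩ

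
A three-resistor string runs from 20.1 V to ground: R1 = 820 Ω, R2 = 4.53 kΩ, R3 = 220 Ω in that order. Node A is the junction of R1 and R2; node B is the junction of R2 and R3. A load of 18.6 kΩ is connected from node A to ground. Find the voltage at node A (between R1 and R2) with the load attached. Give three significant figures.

Below node A the series string R2+R3 = 4750 Ω sits in parallel with the 18600 Ω load: 3784 Ω.
V_A = 20.1 × 3784/(820 + 3784) = 16.5 V.

V ≈ 16.5 V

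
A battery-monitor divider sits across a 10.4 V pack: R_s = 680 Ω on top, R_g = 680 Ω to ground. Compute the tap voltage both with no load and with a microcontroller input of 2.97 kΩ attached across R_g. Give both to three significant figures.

Open-circuit: V = 10.4 × 680/(680 + 680) = 5.20 V.
With the load, R_g becomes R_g‖R_L = 553.3 Ω, so V = 10.4 × 553.3/1233 = 4.67 V.

Unloaded: 5.20 V; loaded: 4.67 V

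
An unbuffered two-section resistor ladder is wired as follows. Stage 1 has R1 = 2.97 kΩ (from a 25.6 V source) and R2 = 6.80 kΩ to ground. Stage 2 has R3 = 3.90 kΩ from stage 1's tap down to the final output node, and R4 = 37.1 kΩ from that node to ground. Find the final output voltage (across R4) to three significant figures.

V_out ≈ 15.3 V

Stage 2 presents R3+R4 = 41.00 kΩ as a load on stage 1's tap.
Stage 1's lower leg becomes R2‖(R3+R4) = 5.833 kΩ, so V_mid = 25.6 × 5.833/8.803 = 16.96 V.
Stage 2 is itself unloaded: V_out = V_mid × R4/(R3+R4) = 16.96 × 37.1/41.00 = 15.3 V.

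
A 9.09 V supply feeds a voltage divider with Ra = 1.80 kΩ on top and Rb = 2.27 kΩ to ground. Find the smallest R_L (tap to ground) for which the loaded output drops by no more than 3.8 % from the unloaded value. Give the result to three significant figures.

R_L(min) ≈ 25.4 kΩ

Output resistance R_th = Ra‖Rb = (1.80 × 2.27)/4.070 = 1.004 kΩ.
The fractional drop is R_th/(R_th + R_L); requiring this ≤ 0.0380 gives R_L ≥ R_th(1/0.0380 − 1) = 1.004 × 25.32 = 25.4 kΩ.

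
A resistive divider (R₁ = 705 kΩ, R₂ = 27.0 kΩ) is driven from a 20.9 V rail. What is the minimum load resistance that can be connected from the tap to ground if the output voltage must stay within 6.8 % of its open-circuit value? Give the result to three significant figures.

R_L(min) ≈ 356 kΩ

Output resistance R_th = R₁‖R₂ = (705 × 27.0)/732.0 = 26.00 kΩ.
The fractional drop is R_th/(R_th + R_L); requiring this ≤ 0.0680 gives R_L ≥ R_th(1/0.0680 − 1) = 26.00 × 13.71 = 356 kΩ.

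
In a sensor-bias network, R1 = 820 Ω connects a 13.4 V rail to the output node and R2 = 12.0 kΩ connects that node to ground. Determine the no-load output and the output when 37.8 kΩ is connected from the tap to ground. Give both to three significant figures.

Unloaded: 12.5 V; loaded: 12.3 V

Open-circuit: V = 13.4 × 12000/(820 + 12000) = 12.5 V.
With the load, R2 becomes R2‖R_L = 9108 Ω, so V = 13.4 × 9108/9928 = 12.3 V.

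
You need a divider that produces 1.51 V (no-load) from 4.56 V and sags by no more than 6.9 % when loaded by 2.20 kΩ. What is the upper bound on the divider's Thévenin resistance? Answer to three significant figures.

Loading drop = R_th/(R_th + R_L) ≤ 0.0690, so R_th ≤ R_L · ε/(1−ε) = 2.20 kΩ × 0.0690/0.9310 = 163 Ω.

R_th ≤ 163 Ω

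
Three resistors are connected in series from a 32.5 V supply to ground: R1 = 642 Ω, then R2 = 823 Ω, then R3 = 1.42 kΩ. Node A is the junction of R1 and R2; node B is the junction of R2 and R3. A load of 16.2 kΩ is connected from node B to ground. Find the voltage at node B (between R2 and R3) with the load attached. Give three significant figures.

At node B, R3 is in parallel with the load: R3‖R_L = 1306 Ω.
Below node A the resistance is R2 + (R3‖R_L) = 2129 Ω, so V_A = 32.5 × 2129/2771 = 24.97 V.
Then V_B = V_A × (R3‖R_L)/(R2 + R3‖R_L) = 24.97 × 1306/2129 = 15.3 V.

V ≈ 15.3 V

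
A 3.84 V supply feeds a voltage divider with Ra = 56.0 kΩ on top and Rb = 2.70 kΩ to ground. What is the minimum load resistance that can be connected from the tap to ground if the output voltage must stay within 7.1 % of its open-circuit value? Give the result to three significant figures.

Output resistance R_th = Ra‖Rb = (56.0 × 2.70)/58.70 = 2.576 kΩ.
The fractional drop is R_th/(R_th + R_L); requiring this ≤ 0.0710 gives R_L ≥ R_th(1/0.0710 − 1) = 2.576 × 13.08 = 33.7 kΩ.

R_L(min) ≈ 33.7 kΩ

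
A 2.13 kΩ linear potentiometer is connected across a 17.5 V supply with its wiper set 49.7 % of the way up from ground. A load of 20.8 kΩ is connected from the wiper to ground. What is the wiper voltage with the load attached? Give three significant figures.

The wiper splits the pot into (1−α)R = 1.071 kΩ above and αR = 1.059 kΩ below.
Lower section ‖ load = 1.007 kΩ.
V_wiper = 17.5 × 1.007/(1.071 + 1.007) = 8.48 V.

V ≈ 8.48 V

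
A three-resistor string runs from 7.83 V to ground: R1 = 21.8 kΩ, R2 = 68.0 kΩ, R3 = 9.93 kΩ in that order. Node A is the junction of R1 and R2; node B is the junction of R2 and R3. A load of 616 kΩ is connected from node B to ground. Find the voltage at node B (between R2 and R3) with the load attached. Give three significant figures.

V ≈ 0.768 V

At node B, R3 is in parallel with the load: R3‖R_L = 9.772 kΩ.
Below node A the resistance is R2 + (R3‖R_L) = 77.77 kΩ, so V_A = 7.83 × 77.77/99.57 = 6.116 V.
Then V_B = V_A × (R3‖R_L)/(R2 + R3‖R_L) = 6.116 × 9.772/77.77 = 0.768 V.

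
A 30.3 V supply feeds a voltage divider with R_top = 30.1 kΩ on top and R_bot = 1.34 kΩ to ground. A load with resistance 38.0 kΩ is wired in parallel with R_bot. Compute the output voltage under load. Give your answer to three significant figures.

The load sits in parallel with R_bot: R_bot‖R_L = (1.34 × 38.0) / (1.34 + 38.0) = 1.294 kΩ.
V_out = 30.3 × 1.294 / (30.1 + 1.294) = 30.3 × 1.294/31.39 = 1.25 V.

V_out ≈ 1.25 V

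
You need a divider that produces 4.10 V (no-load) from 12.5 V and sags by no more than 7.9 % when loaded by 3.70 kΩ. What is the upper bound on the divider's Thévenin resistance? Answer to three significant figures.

R_th ≤ 317 Ω

Loading drop = R_th/(R_th + R_L) ≤ 0.0790, so R_th ≤ R_L · ε/(1−ε) = 3.70 kΩ × 0.0790/0.9210 = 317 Ω.
(Any R1, R2 with R2/(R1+R2) = 0.328 and R1‖R2 ≤ 317 Ω will meet the spec.)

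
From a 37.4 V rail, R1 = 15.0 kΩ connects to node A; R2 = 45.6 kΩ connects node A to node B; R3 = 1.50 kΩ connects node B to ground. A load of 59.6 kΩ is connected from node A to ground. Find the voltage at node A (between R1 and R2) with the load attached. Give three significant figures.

V ≈ 23.8 V

Below node A the series string R2+R3 = 47.10 kΩ sits in parallel with the 59.6 kΩ load: 26.31 kΩ.
V_A = 37.4 × 26.31/(15.0 + 26.31) = 23.8 V.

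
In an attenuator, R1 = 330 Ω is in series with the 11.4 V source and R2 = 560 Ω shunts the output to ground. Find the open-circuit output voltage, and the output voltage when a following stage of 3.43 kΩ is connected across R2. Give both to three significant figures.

Open-circuit: V = 11.4 × 560/(330 + 560) = 7.17 V.
With the load, R2 becomes R2‖R_L = 481.4 Ω, so V = 11.4 × 481.4/811.4 = 6.76 V.

Unloaded: 7.17 V; loaded: 6.76 V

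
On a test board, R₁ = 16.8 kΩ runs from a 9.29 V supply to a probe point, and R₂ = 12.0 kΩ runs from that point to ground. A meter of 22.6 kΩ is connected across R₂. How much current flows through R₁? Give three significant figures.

R₂‖R_L = 7.838 kΩ, so the source sees R₁ + R₂‖R_L = 24.64 kΩ.
I = 9.29 V / 24.64 kΩ = 0.377 mA.

I ≈ 0.377 mA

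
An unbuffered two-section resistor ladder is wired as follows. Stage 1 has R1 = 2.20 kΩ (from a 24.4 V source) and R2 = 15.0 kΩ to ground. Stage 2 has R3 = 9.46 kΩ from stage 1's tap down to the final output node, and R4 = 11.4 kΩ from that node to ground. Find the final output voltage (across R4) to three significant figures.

V_out ≈ 10.6 V

Stage 2 presents R3+R4 = 20.86 kΩ as a load on stage 1's tap.
Stage 1's lower leg becomes R2‖(R3+R4) = 8.726 kΩ, so V_mid = 24.4 × 8.726/10.93 = 19.49 V.
Stage 2 is itself unloaded: V_out = V_mid × R4/(R3+R4) = 19.49 × 11.4/20.86 = 10.6 V.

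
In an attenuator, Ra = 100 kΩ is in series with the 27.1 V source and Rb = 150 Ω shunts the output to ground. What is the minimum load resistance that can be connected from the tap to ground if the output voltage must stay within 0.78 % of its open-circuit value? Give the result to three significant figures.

R_L(min) ≈ 19.1 kΩ

Output resistance R_th = Ra‖Rb = (100000 × 150)/100200 = 149.8 Ω.
The fractional drop is R_th/(R_th + R_L); requiring this ≤ 0.00780 gives R_L ≥ R_th(1/0.00780 − 1) = 149.8 × 127.2 = 19.1 kΩ.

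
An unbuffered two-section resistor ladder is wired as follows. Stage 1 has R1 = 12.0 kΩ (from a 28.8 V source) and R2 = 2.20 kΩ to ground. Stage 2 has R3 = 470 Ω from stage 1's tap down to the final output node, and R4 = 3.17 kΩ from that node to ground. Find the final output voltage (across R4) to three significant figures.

Stage 2 presents R3+R4 = 3640 Ω as a load on stage 1's tap.
Stage 1's lower leg becomes R2‖(R3+R4) = 1371 Ω, so V_mid = 28.8 × 1371/13370 = 2.953 V.
Stage 2 is itself unloaded: V_out = V_mid × R4/(R3+R4) = 2.953 × 3170/3640 = 2.57 V.

V_out ≈ 2.57 V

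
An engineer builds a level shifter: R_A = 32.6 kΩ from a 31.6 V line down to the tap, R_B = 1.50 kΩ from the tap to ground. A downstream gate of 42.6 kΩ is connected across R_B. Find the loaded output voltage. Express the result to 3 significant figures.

V_out ≈ 1.34 V

The load sits in parallel with R_B: R_B‖R_L = (1.50 × 42.6) / (1.50 + 42.6) = 1.449 kΩ.
V_out = 31.6 × 1.449 / (32.6 + 1.449) = 31.6 × 1.449/34.05 = 1.34 V.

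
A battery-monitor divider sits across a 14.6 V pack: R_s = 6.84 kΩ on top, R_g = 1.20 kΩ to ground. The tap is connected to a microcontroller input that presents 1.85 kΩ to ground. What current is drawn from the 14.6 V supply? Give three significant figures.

I ≈ 1.93 mA

R_g‖R_L = 0.7279 kΩ, so the source sees R_s + R_g‖R_L = 7.568 kΩ.
I = 14.6 V / 7.568 kΩ = 1.93 mA.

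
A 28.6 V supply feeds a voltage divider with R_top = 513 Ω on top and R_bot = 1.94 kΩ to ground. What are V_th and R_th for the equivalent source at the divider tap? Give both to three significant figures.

V_th is the open-circuit tap voltage: 28.6 × 1940/(513 + 1940) = 22.6 V.
With the supply zeroed, R_top and R_bot appear in parallel from the tap: R_th = R_top‖R_bot = (513 × 1940)/2453 = 406 Ω.

V_th = 22.6 V, R_th = 406 Ω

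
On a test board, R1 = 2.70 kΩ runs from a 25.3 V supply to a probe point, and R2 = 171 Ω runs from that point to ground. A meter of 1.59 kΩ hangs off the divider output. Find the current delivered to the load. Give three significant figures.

R2‖R_L = 154.4 Ω; V_out = 25.3 × 154.4/2854 = 1.368 V.
I_L = V_out / R_L = 1.368 / 1.59 kΩ = 0.861 mA.

I_L ≈ 0.861 mA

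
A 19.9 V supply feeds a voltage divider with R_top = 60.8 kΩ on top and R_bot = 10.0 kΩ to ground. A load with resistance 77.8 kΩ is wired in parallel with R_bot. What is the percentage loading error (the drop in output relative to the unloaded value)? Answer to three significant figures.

Unloaded V = 19.9 × 10.0/70.80 = 2.8107 V.
Loaded: R_bot‖R_L = 8.861 kΩ, giving V = 19.9 × 8.861/69.66 = 2.5313 V.
Drop = (2.8107 − 2.5313) / 2.8107 = 9.94 %.

9.94 %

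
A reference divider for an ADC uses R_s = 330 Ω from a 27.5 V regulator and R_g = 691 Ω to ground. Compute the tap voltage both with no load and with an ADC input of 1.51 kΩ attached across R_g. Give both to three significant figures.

Unloaded: 18.6 V; loaded: 16.2 V

Open-circuit: V = 27.5 × 691/(330 + 691) = 18.6 V.
With the load, R_g becomes R_g‖R_L = 474.1 Ω, so V = 27.5 × 474.1/804.1 = 16.2 V.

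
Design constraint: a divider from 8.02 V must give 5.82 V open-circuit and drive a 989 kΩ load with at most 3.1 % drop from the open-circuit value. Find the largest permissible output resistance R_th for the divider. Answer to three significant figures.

R_th ≤ 31.6 kΩ

Loading drop = R_th/(R_th + R_L) ≤ 0.0310, so R_th ≤ R_L · ε/(1−ε) = 989 kΩ × 0.0310/0.9690 = 31.6 kΩ.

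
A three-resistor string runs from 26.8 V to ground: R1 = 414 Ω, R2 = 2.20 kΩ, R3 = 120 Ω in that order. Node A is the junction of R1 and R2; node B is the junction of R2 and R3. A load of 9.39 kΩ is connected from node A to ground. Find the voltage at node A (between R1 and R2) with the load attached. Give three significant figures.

V ≈ 21.9 V

Below node A the series string R2+R3 = 2320 Ω sits in parallel with the 9390 Ω load: 1860 Ω.
V_A = 26.8 × 1860/(414 + 1860) = 21.9 V.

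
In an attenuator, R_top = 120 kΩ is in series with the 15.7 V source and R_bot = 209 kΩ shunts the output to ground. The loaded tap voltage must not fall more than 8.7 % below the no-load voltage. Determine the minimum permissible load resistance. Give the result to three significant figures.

R_L(min) ≈ 800 kΩ

Output resistance R_th = R_top‖R_bot = (120 × 209)/329.0 = 76.23 kΩ.
The fractional drop is R_th/(R_th + R_L); requiring this ≤ 0.0870 gives R_L ≥ R_th(1/0.0870 − 1) = 76.23 × 10.49 = 800 kΩ.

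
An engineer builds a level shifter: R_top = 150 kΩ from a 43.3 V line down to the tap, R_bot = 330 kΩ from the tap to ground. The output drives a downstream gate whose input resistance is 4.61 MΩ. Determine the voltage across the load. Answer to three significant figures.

The load sits in parallel with R_bot: R_bot‖R_L = (330 × 4610) / (330 + 4610) = 308.0 kΩ.
V_out = 43.3 × 308.0 / (150 + 308.0) = 43.3 × 308.0/458.0 = 29.1 V.

V_out ≈ 29.1 V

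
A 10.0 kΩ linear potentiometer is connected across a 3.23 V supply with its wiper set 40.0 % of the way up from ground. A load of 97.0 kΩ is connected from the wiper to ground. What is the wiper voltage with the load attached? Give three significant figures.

V ≈ 1.26 V

The wiper splits the pot into (1−α)R = 6.000 kΩ above and αR = 4.000 kΩ below.
Lower section ‖ load = 3.842 kΩ.
V_wiper = 3.23 × 3.842/(6.000 + 3.842) = 1.26 V.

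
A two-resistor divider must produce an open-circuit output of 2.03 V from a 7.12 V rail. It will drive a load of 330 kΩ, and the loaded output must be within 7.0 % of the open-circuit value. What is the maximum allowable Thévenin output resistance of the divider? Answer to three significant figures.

Loading drop = R_th/(R_th + R_L) ≤ 0.0700, so R_th ≤ R_L · ε/(1−ε) = 330 kΩ × 0.0700/0.9300 = 24.8 kΩ.
(Any R1, R2 with R2/(R1+R2) = 0.285 and R1‖R2 ≤ 24.8 kΩ will meet the spec.)

R_th ≤ 24.8 kΩ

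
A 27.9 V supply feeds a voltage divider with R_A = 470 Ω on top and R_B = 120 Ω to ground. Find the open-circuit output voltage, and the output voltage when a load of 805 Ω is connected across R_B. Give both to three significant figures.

Unloaded: 5.67 V; loaded: 5.07 V

Open-circuit: V = 27.9 × 120/(470 + 120) = 5.67 V.
With the load, R_B becomes R_B‖R_L = 104.4 Ω, so V = 27.9 × 104.4/574.4 = 5.07 V.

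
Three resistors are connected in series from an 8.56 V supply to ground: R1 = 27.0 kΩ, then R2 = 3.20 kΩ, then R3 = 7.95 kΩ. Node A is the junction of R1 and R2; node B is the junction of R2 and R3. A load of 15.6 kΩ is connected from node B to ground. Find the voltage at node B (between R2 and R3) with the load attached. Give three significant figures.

At node B, R3 is in parallel with the load: R3‖R_L = 5.266 kΩ.
Below node A the resistance is R2 + (R3‖R_L) = 8.466 kΩ, so V_A = 8.56 × 8.466/35.47 = 2.043 V.
Then V_B = V_A × (R3‖R_L)/(R2 + R3‖R_L) = 2.043 × 5.266/8.466 = 1.27 V.

V ≈ 1.27 V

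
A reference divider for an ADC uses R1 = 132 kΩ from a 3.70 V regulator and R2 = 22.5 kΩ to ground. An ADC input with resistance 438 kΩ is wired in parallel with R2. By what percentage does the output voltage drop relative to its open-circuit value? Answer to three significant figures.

The divider's output (Thévenin) resistance is R1‖R2 = 19.22 kΩ.
Fractional drop under load = R_th/(R_th + R_L) = 19.22 / (19.22 + 438) = 0.04204.
So the output falls by 4.20 %.

4.20 %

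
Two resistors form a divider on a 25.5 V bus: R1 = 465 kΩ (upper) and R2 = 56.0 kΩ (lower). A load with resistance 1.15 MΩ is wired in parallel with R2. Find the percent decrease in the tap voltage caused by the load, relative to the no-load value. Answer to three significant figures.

The divider's output (Thévenin) resistance is R1‖R2 = 49.98 kΩ.
Fractional drop under load = R_th/(R_th + R_L) = 49.98 / (49.98 + 1150) = 0.04165.
So the output falls by 4.17 %.

4.17 %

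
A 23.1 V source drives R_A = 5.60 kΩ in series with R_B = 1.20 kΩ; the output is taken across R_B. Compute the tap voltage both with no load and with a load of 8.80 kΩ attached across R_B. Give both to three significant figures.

Open-circuit: V = 23.1 × 1.20/(5.60 + 1.20) = 4.08 V.
With the load, R_B becomes R_B‖R_L = 1.056 kΩ, so V = 23.1 × 1.056/6.656 = 3.66 V.

Unloaded: 4.08 V; loaded: 3.66 V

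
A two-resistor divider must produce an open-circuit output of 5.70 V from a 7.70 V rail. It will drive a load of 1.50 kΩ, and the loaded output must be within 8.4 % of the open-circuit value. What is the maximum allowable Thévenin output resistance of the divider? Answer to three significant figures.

R_th ≤ 138 Ω

Loading drop = R_th/(R_th + R_L) ≤ 0.0840, so R_th ≤ R_L · ε/(1−ε) = 1.50 kΩ × 0.0840/0.9160 = 138 Ω.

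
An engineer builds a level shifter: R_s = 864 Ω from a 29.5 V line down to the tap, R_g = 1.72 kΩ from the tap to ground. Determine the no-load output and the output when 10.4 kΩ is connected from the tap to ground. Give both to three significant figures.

Unloaded: 19.6 V; loaded: 18.6 V

Open-circuit: V = 29.5 × 1720/(864 + 1720) = 19.6 V.
With the load, R_g becomes R_g‖R_L = 1476 Ω, so V = 29.5 × 1476/2340 = 18.6 V.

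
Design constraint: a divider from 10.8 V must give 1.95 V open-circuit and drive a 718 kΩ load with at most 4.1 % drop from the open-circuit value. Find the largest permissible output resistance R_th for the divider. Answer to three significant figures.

Loading drop = R_th/(R_th + R_L) ≤ 0.0410, so R_th ≤ R_L · ε/(1−ε) = 718 kΩ × 0.0410/0.9590 = 30.7 kΩ.
(Any R1, R2 with R2/(R1+R2) = 0.181 and R1‖R2 ≤ 30.7 kΩ will meet the spec.)

R_th ≤ 30.7 kΩ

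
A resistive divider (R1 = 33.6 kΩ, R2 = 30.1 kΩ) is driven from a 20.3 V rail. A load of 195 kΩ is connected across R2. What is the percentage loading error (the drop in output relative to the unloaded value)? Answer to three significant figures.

The divider's output (Thévenin) resistance is R1‖R2 = 15.88 kΩ.
Fractional drop under load = R_th/(R_th + R_L) = 15.88 / (15.88 + 195) = 0.07529.
So the output falls by 7.53 %.

7.53 %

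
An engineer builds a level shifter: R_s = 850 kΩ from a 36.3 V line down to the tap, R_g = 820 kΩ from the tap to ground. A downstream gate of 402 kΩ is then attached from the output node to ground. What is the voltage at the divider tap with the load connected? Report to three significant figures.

The load sits in parallel with R_g: R_g‖R_L = (820 × 402) / (820 + 402) = 269.8 kΩ.
V_out = 36.3 × 269.8 / (850 + 269.8) = 36.3 × 269.8/1120 = 8.74 V.

V_out ≈ 8.74 V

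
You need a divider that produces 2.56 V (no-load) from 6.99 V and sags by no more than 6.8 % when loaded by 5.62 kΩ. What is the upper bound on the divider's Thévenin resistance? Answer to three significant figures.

Loading drop = R_th/(R_th + R_L) ≤ 0.0680, so R_th ≤ R_L · ε/(1−ε) = 5.62 kΩ × 0.0680/0.9320 = 410 Ω.
(Any R1, R2 with R2/(R1+R2) = 0.366 and R1‖R2 ≤ 410 Ω will meet the spec.)

R_th ≤ 410 Ω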